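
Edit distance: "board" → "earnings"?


Word 1: "board" (length 5)
Word 2: "earnings" (length 8)
One optimal edit sequence (insert/delete/substitute each cost 1):
  1. delete 'b'  (+1)
  2. substitute 'o' -> 'e'  (+1)
  3. keep 'a'
  4. keep 'r'
  5. insert 'n'  (+1)
  6. insert 'i'  (+1)
  7. insert 'n'  (+1)
  8. insert 'g'  (+1)
  9. substitute 'd' -> 's'  (+1)
Total edit operations: 7
Edit distance = 7


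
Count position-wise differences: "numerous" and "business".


Comparing character by character (same length = 8):
  Pos 0: 'n' vs 'b' !=
  Pos 1: 'u' vs 'u' =
  Pos 2: 'm' vs 's' !=
  Pos 3: 'e' vs 'i' !=
  Pos 4: 'r' vs 'n' !=
  Pos 5: 'o' vs 'e' !=
  Pos 6: 'u' vs 's' !=
  Pos 7: 's' vs 's' =
Hamming distance = 6


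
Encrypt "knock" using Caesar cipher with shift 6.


Word: "knock"
Shift: 6
Each letter → (letter + shift) mod 26:
  'k' (10) + 6 = 16 → 'q'
  'n' (13) + 6 = 19 → 't'
  'o' (14) + 6 = 20 → 'u'
  'c' (2) + 6 = 8 → 'i'
  'k' (10) + 6 = 16 → 'q'
Result = "qtuiq"


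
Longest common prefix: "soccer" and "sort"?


Word 1: "soccer"
Word 2: "sort"
Comparing from start:
  Pos 0: 's' == 's'
  Pos 1: 'o' == 'o'
  Pos 2: 'c' != 'r' (stop)
LCP = "so" (length 2)


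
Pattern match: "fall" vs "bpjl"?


Pattern of "fall": [0, 1, 2, 2]
Pattern of "bpjl": [0, 1, 2, 3]
Patterns do not match
Same pattern = No


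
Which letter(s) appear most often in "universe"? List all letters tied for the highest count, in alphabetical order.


Word: "universe"
Letter counts:
  'e': 2
  'i': 1
  'n': 1
  'r': 1
  's': 1
  'u': 1
  'v': 1
Maximum count = 2
Most frequent = 'e' (2 times each)


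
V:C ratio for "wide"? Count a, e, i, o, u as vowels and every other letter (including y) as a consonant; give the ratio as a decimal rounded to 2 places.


Word: "wide"
Vowels (a,e,i,o,u): 2
Consonants: 2
Ratio = 2/2
= 1.00


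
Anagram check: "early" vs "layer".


Word 1: "early" → sorted: aelry
Word 2: "layer" → sorted: aelry
Same letters? aelry == aelry
Anagram = Yes


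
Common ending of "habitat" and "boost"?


Word 1: "habitat"
Word 2: "boost"
Comparing from end:
  Pos -1: 't' == 't'
  Pos -2: 'a' != 's' (stop)
LCS = "t" (length 1)


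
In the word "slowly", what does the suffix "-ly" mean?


Suffix: -ly
Example: slowly = slow + -ly
Meaning = in a manner


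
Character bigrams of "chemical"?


Word: "chemical" (length 8)
Number of bigrams = 8 - 2 + 1 = 7
  Position 0: "ch"
  Position 1: "he"
  Position 2: "em"
  Position 3: "mi"
  Position 4: "ic"
  Position 5: "ca"
  Position 6: "al"
Bigrams = "ch", "he", "em", "mi", "ic", "ca", "al"


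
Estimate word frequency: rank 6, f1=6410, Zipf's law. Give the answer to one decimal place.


Zipf's law: f(r) = f(1) / r
f(1) = 6410
f(6) = 6410 / 6
= 1068.3 occurrences


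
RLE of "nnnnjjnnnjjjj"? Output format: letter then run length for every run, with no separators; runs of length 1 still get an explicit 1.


String: "nnnnjjnnnjjjj"
Scanning for consecutive runs:
  'n' x 4
  'j' x 2
  'n' x 3
  'j' x 4
RLE = "n4j2n3j4"


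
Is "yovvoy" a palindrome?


Word: "yovvoy"
Reversed: "yovvoy"
Forward == Backward? yovvoy == yovvoy
Palindrome = Yes


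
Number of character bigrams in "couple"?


Word: "couple" (length 6)
Number of 2-grams = length - 2 + 1 = 6 - 2 + 1
= 5


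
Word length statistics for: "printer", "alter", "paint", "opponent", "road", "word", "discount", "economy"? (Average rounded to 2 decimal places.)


Lengths: "printer"=7, "alter"=5, "paint"=5, "opponent"=8, "road"=4, "word"=4, "discount"=8, "economy"=7
Sum = 48, Count = 8
Average = 48/8 = 6.00
= avg=6.00, min=4, max=8


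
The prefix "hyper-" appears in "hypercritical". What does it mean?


Prefix: hyper-
As in: hypercritical -> hyper- + critical
Meaning = over / excessive


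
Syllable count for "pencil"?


Word: "pencil"
Syllable breakdown: pen-cil
Counting: 2 parts
= 2 syllables


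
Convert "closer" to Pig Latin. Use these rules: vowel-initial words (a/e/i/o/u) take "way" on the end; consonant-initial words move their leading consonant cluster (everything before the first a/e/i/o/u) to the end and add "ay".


Word: "closer"
Starts with consonant(s) → move to end, add 'ay'
Consonant cluster: "cl"
Pig Latin = "oserclay"


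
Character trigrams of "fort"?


Word: "fort" (length 4)
Number of trigrams = 4 - 3 + 1 = 2
  Position 0: "for"
  Position 1: "ort"
Trigrams = "for", "ort"


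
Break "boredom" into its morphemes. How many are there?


Word: "boredom"
Morphemes: bore / -dom
Each morpheme carries meaning
= 2 morphemes


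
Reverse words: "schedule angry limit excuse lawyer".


Original: "schedule angry limit excuse lawyer"
Words (1..n): schedule | angry | limit | excuse | lawyer
Reversed (n..1): lawyer | excuse | limit | angry | schedule
Result = "lawyer excuse limit angry schedule"


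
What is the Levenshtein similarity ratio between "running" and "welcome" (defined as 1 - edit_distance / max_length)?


Word 1: "running" (length 7)
Word 2: "welcome" (length 7)
One optimal edit sequence:
  1. substitute 'r' -> 'w'  (+1)
  2. substitute 'u' -> 'e'  (+1)
  3. substitute 'n' -> 'l'  (+1)
  4. substitute 'n' -> 'c'  (+1)
  5. substitute 'i' -> 'o'  (+1)
  6. substitute 'n' -> 'm'  (+1)
  7. substitute 'g' -> 'e'  (+1)
Edit distance = 7
Max length = max(7, 7) = 7
Similarity = 1 - 7/7
= 0.0000


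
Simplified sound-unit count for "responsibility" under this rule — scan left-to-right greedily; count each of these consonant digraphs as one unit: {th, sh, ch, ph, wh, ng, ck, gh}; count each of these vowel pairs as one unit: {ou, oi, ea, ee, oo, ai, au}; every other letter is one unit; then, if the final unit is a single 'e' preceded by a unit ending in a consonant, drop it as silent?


Word: "responsibility" (14 letters)
Left-to-right scan:
  (1) 'r' (letter)
  (2) 'e' (letter)
  (3) 's' (letter)
  (4) 'p' (letter)
  (5) 'o' (letter)
  (6) 'n' (letter)
  (7) 's' (letter)
  (8) 'i' (letter)
  (9) 'b' (letter)
  (10) 'i' (letter)
  (11) 'l' (letter)
  (12) 'i' (letter)
  (13) 't' (letter)
  (14) 'y' (letter)
Units from scan: 14
Sound units = 14 units


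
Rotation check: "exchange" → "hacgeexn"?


Word: "exchange", Candidate: "hacgeexn"
Method: check if candidate is substring of word+word
"exchangeexchange" contains "hacgeexn"? No
Is rotation = No


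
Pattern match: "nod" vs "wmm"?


Pattern of "nod": [0, 1, 2]
Pattern of "wmm": [0, 1, 1]
Patterns do not match
Same pattern = No


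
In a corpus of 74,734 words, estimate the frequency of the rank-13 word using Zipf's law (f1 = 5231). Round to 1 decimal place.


Zipf's law: f(r) = f(1) / r
f(1) = 5231
f(13) = 5231 / 13
= 402.4 occurrences


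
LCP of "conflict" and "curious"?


Word 1: "conflict"
Word 2: "curious"
Comparing from start:
  Pos 0: 'c' == 'c'
  Pos 1: 'o' != 'u' (stop)
LCP = "c" (length 1)


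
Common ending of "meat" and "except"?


Word 1: "meat"
Word 2: "except"
Comparing from end:
  Pos -1: 't' == 't'
  Pos -2: 'a' != 'p' (stop)
LCS = "t" (length 1)


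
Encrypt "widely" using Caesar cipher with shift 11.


Word: "widely"
Shift: 11
Each letter → (letter + shift) mod 26:
  'w' (22) + 11 = 7 → 'h'
  'i' (8) + 11 = 19 → 't'
  'd' (3) + 11 = 14 → 'o'
  'e' (4) + 11 = 15 → 'p'
  'l' (11) + 11 = 22 → 'w'
  'y' (24) + 11 = 9 → 'j'
Result = "htopwj"


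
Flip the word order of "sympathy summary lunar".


Original: "sympathy summary lunar"
Words (1..n): sympathy | summary | lunar
Reversed (n..1): lunar | summary | sympathy
Result = "lunar summary sympathy"


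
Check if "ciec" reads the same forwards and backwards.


Word: "ciec"
Reversed: "ceic"
Forward == Backward? ciec != ceic
Palindrome = No


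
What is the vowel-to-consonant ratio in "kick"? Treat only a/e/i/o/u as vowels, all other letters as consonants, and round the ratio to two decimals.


Word: "kick"
Vowels (a,e,i,o,u): 1
Consonants: 3
Ratio = 1/3
= 0.33


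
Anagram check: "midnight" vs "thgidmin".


Word 1: "midnight" → sorted: dghiimnt
Word 2: "thgidmin" → sorted: dghiimnt
Same letters? dghiimnt == dghiimnt
Anagram = Yes


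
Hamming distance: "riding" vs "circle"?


Comparing character by character (same length = 6):
  Pos 0: 'r' vs 'c' !=
  Pos 1: 'i' vs 'i' =
  Pos 2: 'd' vs 'r' !=
  Pos 3: 'i' vs 'c' !=
  Pos 4: 'n' vs 'l' !=
  Pos 5: 'g' vs 'e' !=
Hamming distance = 5


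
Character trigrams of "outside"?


Word: "outside" (length 7)
Number of trigrams = 7 - 3 + 1 = 5
  Position 0: "out"
  Position 1: "uts"
  Position 2: "tsi"
  Position 3: "sid"
  Position 4: "ide"
Trigrams = "out", "uts", "tsi", "sid", "ide"


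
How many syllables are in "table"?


Word: "table"
Syllable breakdown: ta · ble
Counting: 2 parts
= 2 syllables


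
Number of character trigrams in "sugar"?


Word: "sugar" (length 5)
Number of 3-grams = length - 3 + 1 = 5 - 3 + 1
= 3


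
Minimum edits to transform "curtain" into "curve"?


Word 1: "curtain" (length 7)
Word 2: "curve" (length 5)
One optimal edit sequence (insert/delete/substitute each cost 1):
  1. keep 'c'
  2. keep 'u'
  3. keep 'r'
  4. delete 't'  (+1)
  5. delete 'a'  (+1)
  6. substitute 'i' -> 'v'  (+1)
  7. substitute 'n' -> 'e'  (+1)
Total edit operations: 4
Edit distance = 4


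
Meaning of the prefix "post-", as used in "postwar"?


Prefix: post-
Example: postwar = post- + war
Meaning = after


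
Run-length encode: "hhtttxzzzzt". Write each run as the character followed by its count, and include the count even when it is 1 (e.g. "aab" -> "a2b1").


String: "hhtttxzzzzt"
Scanning for consecutive runs:
  'h' x 2
  't' x 3
  'x' x 1
  'z' x 4
  't' x 1
RLE = "h2t3x1z4t1"


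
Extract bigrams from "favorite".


Word: "favorite" (length 8)
Number of bigrams = 8 - 2 + 1 = 7
  Position 0: "fa"
  Position 1: "av"
  Position 2: "vo"
  Position 3: "or"
  Position 4: "ri"
  Position 5: "it"
  Position 6: "te"
Bigrams = "fa", "av", "vo", "or", "ri", "it", "te"


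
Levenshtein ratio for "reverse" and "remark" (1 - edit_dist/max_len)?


Word 1: "reverse" (length 7)
Word 2: "remark" (length 6)
One optimal edit sequence:
  1. keep 'r'
  2. keep 'e'
  3. substitute 'v' -> 'm'  (+1)
  4. substitute 'e' -> 'a'  (+1)
  5. keep 'r'
  6. delete 's'  (+1)
  7. substitute 'e' -> 'k'  (+1)
Edit distance = 4
Max length = max(7, 6) = 7
Similarity = 1 - 4/7
= 0.4286


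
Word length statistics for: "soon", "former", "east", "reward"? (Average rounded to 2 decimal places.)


Lengths: "soon"=4, "former"=6, "east"=4, "reward"=6
Sum = 20, Count = 4
Average = 20/4 = 5.00
= avg=5.00, min=4, max=6


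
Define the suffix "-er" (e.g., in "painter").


Suffix: -er
Example: painter = paint + -er
Meaning = one who / more


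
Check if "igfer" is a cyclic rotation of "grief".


Word: "grief", Candidate: "igfer"
Method: check if candidate is substring of word+word
"griefgrief" contains "igfer"? No
Is rotation = No


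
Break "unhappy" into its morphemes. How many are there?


Word: "unhappy"
Morphemes: un- | happy
Each morpheme carries meaning
= 2 morphemes


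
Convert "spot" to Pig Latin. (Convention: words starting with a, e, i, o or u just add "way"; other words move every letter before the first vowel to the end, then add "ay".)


Word: "spot"
Starts with consonant(s) → move to end, add 'ay'
Consonant cluster: "sp"
Pig Latin = "otspay"


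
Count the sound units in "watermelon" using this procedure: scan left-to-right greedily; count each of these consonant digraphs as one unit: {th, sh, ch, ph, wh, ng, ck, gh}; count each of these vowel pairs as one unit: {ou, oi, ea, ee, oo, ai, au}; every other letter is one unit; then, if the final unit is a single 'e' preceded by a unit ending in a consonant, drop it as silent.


Word: "watermelon" (10 letters)
Left-to-right scan:
  [1] 'w' (letter)
  [2] 'a' (letter)
  [3] 't' (letter)
  [4] 'e' (letter)
  [5] 'r' (letter)
  [6] 'm' (letter)
  [7] 'e' (letter)
  [8] 'l' (letter)
  [9] 'o' (letter)
  [10] 'n' (letter)
Units from scan: 10
Sound units = 10 units


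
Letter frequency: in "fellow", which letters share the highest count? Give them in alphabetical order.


Word: "fellow"
Letter counts:
  'e': 1
  'f': 1
  'l': 2
  'o': 1
  'w': 1
Maximum count = 2
Most frequent = 'l' (2 times each)


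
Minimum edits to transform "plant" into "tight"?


Word 1: "plant" (length 5)
Word 2: "tight" (length 5)
One optimal edit sequence (insert/delete/substitute each cost 1):
  1. substitute 'p' -> 't'  (+1)
  2. substitute 'l' -> 'i'  (+1)
  3. substitute 'a' -> 'g'  (+1)
  4. substitute 'n' -> 'h'  (+1)
  5. keep 't'
Total edit operations: 4
Edit distance = 4


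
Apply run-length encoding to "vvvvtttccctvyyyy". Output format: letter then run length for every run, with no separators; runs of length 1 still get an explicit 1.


String: "vvvvtttccctvyyyy"
Scanning for consecutive runs:
  'v' x 4
  't' x 3
  'c' x 3
  't' x 1
  'v' x 1
  'y' x 4
RLE = "v4t3c3t1v1y4"


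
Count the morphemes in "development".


Word: "development"
Morphemes: develop / -ment
Each morpheme carries meaning
= 2 morphemes


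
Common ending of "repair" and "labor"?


Word 1: "repair"
Word 2: "labor"
Comparing from end:
  Pos -1: 'r' == 'r'
  Pos -2: 'i' != 'o' (stop)
LCS = "r" (length 1)


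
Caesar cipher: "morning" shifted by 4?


Word: "morning"
Shift: 4
Each letter → (letter + shift) mod 26:
  'm' (12) + 4 = 16 → 'q'
  'o' (14) + 4 = 18 → 's'
  'r' (17) + 4 = 21 → 'v'
  'n' (13) + 4 = 17 → 'r'
  'i' (8) + 4 = 12 → 'm'
  'n' (13) + 4 = 17 → 'r'
  'g' (6) + 4 = 10 → 'k'
Result = "qsvrmrk"


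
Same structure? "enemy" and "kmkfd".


Pattern of "enemy": [0, 1, 0, 2, 3]
Pattern of "kmkfd": [0, 1, 0, 2, 3]
Patterns match
Same pattern = Yes


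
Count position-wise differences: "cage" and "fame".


Comparing character by character (same length = 4):
  Pos 0: 'c' vs 'f' !=
  Pos 1: 'a' vs 'a' =
  Pos 2: 'g' vs 'm' !=
  Pos 3: 'e' vs 'e' =
Hamming distance = 2


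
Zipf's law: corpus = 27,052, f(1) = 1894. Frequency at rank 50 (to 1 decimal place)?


Zipf's law: f(r) = f(1) / r
f(1) = 1894
f(50) = 1894 / 50
= 37.9 occurrences


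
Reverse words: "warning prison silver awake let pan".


Original: "warning prison silver awake let pan"
Words (1..n): warning | prison | silver | awake | let | pan
Reversed (n..1): pan | let | awake | silver | prison | warning
Result = "pan let awake silver prison warning"


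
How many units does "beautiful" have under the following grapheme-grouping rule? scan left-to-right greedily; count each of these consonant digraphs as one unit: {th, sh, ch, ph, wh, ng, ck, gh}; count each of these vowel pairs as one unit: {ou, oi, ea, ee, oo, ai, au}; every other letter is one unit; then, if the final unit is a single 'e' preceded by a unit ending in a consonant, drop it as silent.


Word: "beautiful" (9 letters)
Left-to-right scan:
  [1] 'b' (letter)
  [2] 'ea' (vowel-pair)
  [3] 'u' (letter)
  [4] 't' (letter)
  [5] 'i' (letter)
  [6] 'f' (letter)
  [7] 'u' (letter)
  [8] 'l' (letter)
Units from scan: 8
Sound units = 8 units


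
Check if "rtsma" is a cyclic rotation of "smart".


Word: "smart", Candidate: "rtsma"
Method: check if candidate is substring of word+word
"smartsmart" contains "rtsma"? Yes
Is rotation = Yes


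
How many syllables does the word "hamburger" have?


Word: "hamburger"
Syllable breakdown: ham | bur | ger
Counting: 3 parts
= 3 syllables


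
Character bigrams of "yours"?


Word: "yours" (length 5)
Number of bigrams = 5 - 2 + 1 = 4
  Position 0: "yo"
  Position 1: "ou"
  Position 2: "ur"
  Position 3: "rs"
Bigrams = "yo", "ou", "ur", "rs"


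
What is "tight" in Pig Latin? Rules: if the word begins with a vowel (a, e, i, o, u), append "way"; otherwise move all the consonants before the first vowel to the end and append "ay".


Word: "tight"
Starts with consonant(s) → move to end, add 'ay'
Consonant cluster: "t"
Pig Latin = "ighttay"


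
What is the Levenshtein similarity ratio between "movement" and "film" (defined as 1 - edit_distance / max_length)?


Word 1: "movement" (length 8)
Word 2: "film" (length 4)
One optimal edit sequence:
  1. delete 'm'  (+1)
  2. substitute 'o' -> 'f'  (+1)
  3. substitute 'v' -> 'i'  (+1)
  4. substitute 'e' -> 'l'  (+1)
  5. keep 'm'
  6. delete 'e'  (+1)
  7. delete 'n'  (+1)
  8. delete 't'  (+1)
Edit distance = 7
Max length = max(8, 4) = 8
Similarity = 1 - 7/8
= 0.1250


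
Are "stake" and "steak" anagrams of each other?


Word 1: "stake" → sorted: aekst
Word 2: "steak" → sorted: aekst
Same letters? aekst == aekst
Anagram = Yes


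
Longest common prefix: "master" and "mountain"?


Word 1: "master"
Word 2: "mountain"
Comparing from start:
  Pos 0: 'm' == 'm'
  Pos 1: 'a' != 'o' (stop)
LCP = "m" (length 1)


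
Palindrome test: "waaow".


Word: "waaow"
Reversed: "woaaw"
Forward == Backward? waaow != woaaw
Palindrome = No


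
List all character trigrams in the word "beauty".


Word: "beauty" (length 6)
Number of trigrams = 6 - 3 + 1 = 4
  Position 0: "bea"
  Position 1: "eau"
  Position 2: "aut"
  Position 3: "uty"
Trigrams = "bea", "eau", "aut", "uty"


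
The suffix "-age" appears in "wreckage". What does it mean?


Suffix: -age
As in: wreckage -> wreck + -age
Meaning = result / collection


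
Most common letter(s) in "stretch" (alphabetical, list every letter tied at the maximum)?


Word: "stretch"
Letter counts:
  'c': 1
  'e': 1
  'h': 1
  'r': 1
  's': 1
  't': 2
Maximum count = 2
Most frequent = 't' (2 times each)


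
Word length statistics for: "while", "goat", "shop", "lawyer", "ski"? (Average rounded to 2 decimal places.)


Lengths: "while"=5, "goat"=4, "shop"=4, "lawyer"=6, "ski"=3
Sum = 22, Count = 5
Average = 22/5 = 4.40
= avg=4.40, min=3, max=6


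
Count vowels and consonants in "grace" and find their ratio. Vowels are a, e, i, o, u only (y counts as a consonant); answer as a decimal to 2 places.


Word: "grace"
Vowels (a,e,i,o,u): 2
Consonants: 3
Ratio = 2/3
= 0.67


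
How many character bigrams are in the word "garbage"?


Word: "garbage" (length 7)
Number of 2-grams = length - 2 + 1 = 7 - 2 + 1
= 6


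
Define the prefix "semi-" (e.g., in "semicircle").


Prefix: semi-
Example: semicircle = semi- + circle
Meaning = half


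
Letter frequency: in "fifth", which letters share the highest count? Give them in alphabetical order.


Word: "fifth"
Letter counts:
  'f': 2
  'h': 1
  'i': 1
  't': 1
Maximum count = 2
Most frequent = 'f' (2 times each)


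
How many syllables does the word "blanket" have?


Word: "blanket"
Syllable breakdown: blan · ket
Counting: 2 parts
= 2 syllables


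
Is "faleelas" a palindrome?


Word: "faleelas"
Reversed: "saleelaf"
Forward == Backward? faleelas != saleelaf
Palindrome = No


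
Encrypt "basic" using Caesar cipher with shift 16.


Word: "basic"
Shift: 16
Each letter → (letter + shift) mod 26:
  'b' (1) + 16 = 17 → 'r'
  'a' (0) + 16 = 16 → 'q'
  's' (18) + 16 = 8 → 'i'
  'i' (8) + 16 = 24 → 'y'
  'c' (2) + 16 = 18 → 's'
Result = "rqiys"


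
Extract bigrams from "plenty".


Word: "plenty" (length 6)
Number of bigrams = 6 - 2 + 1 = 5
  Position 0: "pl"
  Position 1: "le"
  Position 2: "en"
  Position 3: "nt"
  Position 4: "ty"
Bigrams = "pl", "le", "en", "nt", "ty"


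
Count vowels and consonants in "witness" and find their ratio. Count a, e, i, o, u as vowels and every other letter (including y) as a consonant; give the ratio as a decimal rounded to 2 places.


Word: "witness"
Vowels (a,e,i,o,u): 2
Consonants: 5
Ratio = 2/5
= 0.40


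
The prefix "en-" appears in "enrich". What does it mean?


Prefix: en-
Example: enrich (en- + rich)
Meaning = cause to / put into


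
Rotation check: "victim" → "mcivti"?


Word: "victim", Candidate: "mcivti"
Method: check if candidate is substring of word+word
"victimvictim" contains "mcivti"? No
Is rotation = No


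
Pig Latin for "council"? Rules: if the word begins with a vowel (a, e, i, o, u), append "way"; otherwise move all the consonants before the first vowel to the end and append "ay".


Word: "council"
Starts with consonant(s) → move to end, add 'ay'
Consonant cluster: "c"
Pig Latin = "ouncilcay"


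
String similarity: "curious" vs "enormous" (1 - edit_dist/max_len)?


Word 1: "curious" (length 7)
Word 2: "enormous" (length 8)
One optimal edit sequence:
  1. insert 'e'  (+1)
  2. substitute 'c' -> 'n'  (+1)
  3. substitute 'u' -> 'o'  (+1)
  4. keep 'r'
  5. substitute 'i' -> 'm'  (+1)
  6. keep 'o'
  7. keep 'u'
  8. keep 's'
Edit distance = 4
Max length = max(7, 8) = 8
Similarity = 1 - 4/8
= 0.5000


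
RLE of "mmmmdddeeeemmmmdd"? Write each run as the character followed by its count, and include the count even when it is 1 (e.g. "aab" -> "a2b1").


String: "mmmmdddeeeemmmmdd"
Scanning for consecutive runs:
  'm' x 4
  'd' x 3
  'e' x 4
  'm' x 4
  'd' x 2
RLE = "m4d3e4m4d2"


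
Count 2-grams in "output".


Word: "output" (length 6)
Number of 2-grams = length - 2 + 1 = 6 - 2 + 1
= 5


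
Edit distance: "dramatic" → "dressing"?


Word 1: "dramatic" (length 8)
Word 2: "dressing" (length 8)
One optimal edit sequence (insert/delete/substitute each cost 1):
  1. keep 'd'
  2. keep 'r'
  3. substitute 'a' -> 'e'  (+1)
  4. substitute 'm' -> 's'  (+1)
  5. substitute 'a' -> 's'  (+1)
  6. substitute 't' -> 'i'  (+1)
  7. substitute 'i' -> 'n'  (+1)
  8. substitute 'c' -> 'g'  (+1)
Total edit operations: 6
Edit distance = 6


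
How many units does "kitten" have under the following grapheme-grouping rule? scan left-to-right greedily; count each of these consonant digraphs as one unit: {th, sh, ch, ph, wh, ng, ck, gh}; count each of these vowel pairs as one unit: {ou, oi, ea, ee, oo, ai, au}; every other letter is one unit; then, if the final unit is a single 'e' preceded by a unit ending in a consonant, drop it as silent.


Word: "kitten" (6 letters)
Left-to-right scan:
  (1) 'k' (letter)
  (2) 'i' (letter)
  (3) 't' (letter)
  (4) 't' (letter)
  (5) 'e' (letter)
  (6) 'n' (letter)
Units from scan: 6
Sound units = 6 units


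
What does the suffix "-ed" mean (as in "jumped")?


Suffix: -ed
Example: jumped (jump + -ed)
Meaning = past tense


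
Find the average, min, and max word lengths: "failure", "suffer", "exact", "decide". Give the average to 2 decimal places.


Lengths: "failure"=7, "suffer"=6, "exact"=5, "decide"=6
Sum = 24, Count = 4
Average = 24/4 = 6.00
= avg=6.00, min=5, max=7


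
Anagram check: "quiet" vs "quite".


Word 1: "quiet" → sorted: eiqtu
Word 2: "quite" → sorted: eiqtu
Same letters? eiqtu == eiqtu
Anagram = Yes


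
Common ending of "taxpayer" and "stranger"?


Word 1: "taxpayer"
Word 2: "stranger"
Comparing from end:
  Pos -1: 'r' == 'r'
  Pos -2: 'e' == 'e'
  Pos -3: 'y' != 'g' (stop)
LCS = "er" (length 2)


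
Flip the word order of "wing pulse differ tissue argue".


Original: "wing pulse differ tissue argue"
Words (1..n): wing | pulse | differ | tissue | argue
Reversed (n..1): argue | tissue | differ | pulse | wing
Result = "argue tissue differ pulse wing"


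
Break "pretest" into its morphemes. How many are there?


Word: "pretest"
Morphemes: pre- + test
Each morpheme carries meaning
= 2 morphemes


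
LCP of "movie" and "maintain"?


Word 1: "movie"
Word 2: "maintain"
Comparing from start:
  Pos 0: 'm' == 'm'
  Pos 1: 'o' != 'a' (stop)
LCP = "m" (length 1)


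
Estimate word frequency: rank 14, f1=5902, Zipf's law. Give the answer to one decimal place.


Zipf's law: f(r) = f(1) / r
f(1) = 5902
f(14) = 5902 / 14
= 421.6 occurrences


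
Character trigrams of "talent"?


Word: "talent" (length 6)
Number of trigrams = 6 - 3 + 1 = 4
  Position 0: "tal"
  Position 1: "ale"
  Position 2: "len"
  Position 3: "ent"
Trigrams = "tal", "ale", "len", "ent"


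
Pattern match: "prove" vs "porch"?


Pattern of "prove": [0, 1, 2, 3, 4]
Pattern of "porch": [0, 1, 2, 3, 4]
Patterns match
Same pattern = Yes


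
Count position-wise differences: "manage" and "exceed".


Comparing character by character (same length = 6):
  Pos 0: 'm' vs 'e' !=
  Pos 1: 'a' vs 'x' !=
  Pos 2: 'n' vs 'c' !=
  Pos 3: 'a' vs 'e' !=
  Pos 4: 'g' vs 'e' !=
  Pos 5: 'e' vs 'd' !=
Hamming distance = 6


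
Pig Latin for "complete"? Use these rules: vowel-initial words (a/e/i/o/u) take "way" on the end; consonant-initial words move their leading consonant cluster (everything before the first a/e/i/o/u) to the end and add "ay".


Word: "complete"
Starts with consonant(s) → move to end, add 'ay'
Consonant cluster: "c"
Pig Latin = "ompletecay"


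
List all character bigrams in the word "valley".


Word: "valley" (length 6)
Number of bigrams = 6 - 2 + 1 = 5
  Position 0: "va"
  Position 1: "al"
  Position 2: "ll"
  Position 3: "le"
  Position 4: "ey"
Bigrams = "va", "al", "ll", "le", "ey"


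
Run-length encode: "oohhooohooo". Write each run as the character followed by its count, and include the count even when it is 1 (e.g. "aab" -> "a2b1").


String: "oohhooohooo"
Scanning for consecutive runs:
  'o' x 2
  'h' x 2
  'o' x 3
  'h' x 1
  'o' x 3
RLE = "o2h2o3h1o3"


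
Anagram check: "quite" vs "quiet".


Word 1: "quite" → sorted: eiqtu
Word 2: "quiet" → sorted: eiqtu
Same letters? eiqtu == eiqtu
Anagram = Yes


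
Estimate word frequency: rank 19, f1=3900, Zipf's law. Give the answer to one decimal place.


Zipf's law: f(r) = f(1) / r
f(1) = 3900
f(19) = 3900 / 19
= 205.3 occurrences


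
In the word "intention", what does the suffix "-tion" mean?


Suffix: -tion
As in: intention -> intend + -tion, with a spelling change
Meaning = act or process


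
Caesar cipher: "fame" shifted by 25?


Word: "fame"
Shift: 25
Each letter → (letter + shift) mod 26:
  'f' (5) + 25 = 4 → 'e'
  'a' (0) + 25 = 25 → 'z'
  'm' (12) + 25 = 11 → 'l'
  'e' (4) + 25 = 3 → 'd'
Result = "ezld"


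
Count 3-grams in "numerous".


Word: "numerous" (length 8)
Number of 3-grams = length - 3 + 1 = 8 - 3 + 1
= 6


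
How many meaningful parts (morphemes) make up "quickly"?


Word: "quickly"
Morphemes: quick + -ly
Each morpheme carries meaning
= 2 morphemes


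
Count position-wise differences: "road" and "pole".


Comparing character by character (same length = 4):
  Pos 0: 'r' vs 'p' !=
  Pos 1: 'o' vs 'o' =
  Pos 2: 'a' vs 'l' !=
  Pos 3: 'd' vs 'e' !=
Hamming distance = 3


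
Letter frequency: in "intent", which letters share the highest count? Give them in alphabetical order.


Word: "intent"
Letter counts:
  'e': 1
  'i': 1
  'n': 2
  't': 2
Maximum count = 2
Most frequent = 'n', 't' (2 times each)


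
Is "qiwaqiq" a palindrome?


Word: "qiwaqiq"
Reversed: "qiqawiq"
Forward == Backward? qiwaqiq != qiqawiq
Palindrome = No


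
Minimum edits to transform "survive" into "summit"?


Word 1: "survive" (length 7)
Word 2: "summit" (length 6)
One optimal edit sequence (insert/delete/substitute each cost 1):
  1. keep 's'
  2. keep 'u'
  3. substitute 'r' -> 'm'  (+1)
  4. substitute 'v' -> 'm'  (+1)
  5. keep 'i'
  6. delete 'v'  (+1)
  7. substitute 'e' -> 't'  (+1)
Total edit operations: 4
Edit distance = 4


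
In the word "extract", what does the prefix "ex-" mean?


Prefix: ex-
Example: extract (ex- + tract)
Meaning = out / former


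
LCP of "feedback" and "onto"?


Word 1: "feedback"
Word 2: "onto"
Comparing from start:
  Pos 0: 'f' != 'o' (stop)
LCP = "" (length 0)


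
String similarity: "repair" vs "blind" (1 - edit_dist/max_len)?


Word 1: "repair" (length 6)
Word 2: "blind" (length 5)
One optimal edit sequence:
  1. delete 'r'  (+1)
  2. substitute 'e' -> 'b'  (+1)
  3. substitute 'p' -> 'l'  (+1)
  4. substitute 'a' -> 'i'  (+1)
  5. substitute 'i' -> 'n'  (+1)
  6. substitute 'r' -> 'd'  (+1)
Edit distance = 6
Max length = max(6, 5) = 6
Similarity = 1 - 6/6
= 0.0000


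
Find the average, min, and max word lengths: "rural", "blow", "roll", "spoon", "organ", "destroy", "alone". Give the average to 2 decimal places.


Lengths: "rural"=5, "blow"=4, "roll"=4, "spoon"=5, "organ"=5, "destroy"=7, "alone"=5
Sum = 35, Count = 7
Average = 35/7 = 5.00
= avg=5.00, min=4, max=7


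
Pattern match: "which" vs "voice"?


Pattern of "which": [0, 1, 2, 3, 1]
Pattern of "voice": [0, 1, 2, 3, 4]
Patterns do not match
Same pattern = No


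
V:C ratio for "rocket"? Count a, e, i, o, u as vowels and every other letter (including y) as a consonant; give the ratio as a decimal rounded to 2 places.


Word: "rocket"
Vowels (a,e,i,o,u): 2
Consonants: 4
Ratio = 2/4
= 0.50


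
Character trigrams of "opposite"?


Word: "opposite" (length 8)
Number of trigrams = 8 - 3 + 1 = 6
  Position 0: "opp"
  Position 1: "ppo"
  Position 2: "pos"
  Position 3: "osi"
  Position 4: "sit"
  Position 5: "ite"
Trigrams = "opp", "ppo", "pos", "osi", "sit", "ite"


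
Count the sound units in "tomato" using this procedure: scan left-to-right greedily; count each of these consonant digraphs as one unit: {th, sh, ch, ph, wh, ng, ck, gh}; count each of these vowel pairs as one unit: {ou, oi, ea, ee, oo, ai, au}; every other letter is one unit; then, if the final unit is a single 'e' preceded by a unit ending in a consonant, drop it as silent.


Word: "tomato" (6 letters)
Left-to-right scan:
  [1] 't' (letter)
  [2] 'o' (letter)
  [3] 'm' (letter)
  [4] 'a' (letter)
  [5] 't' (letter)
  [6] 'o' (letter)
Units from scan: 6
Sound units = 6 units


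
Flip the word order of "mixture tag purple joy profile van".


Original: "mixture tag purple joy profile van"
Words (1..n): mixture | tag | purple | joy | profile | van
Reversed (n..1): van | profile | joy | purple | tag | mixture
Result = "van profile joy purple tag mixture"


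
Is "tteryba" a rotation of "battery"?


Word: "battery", Candidate: "tteryba"
Method: check if candidate is substring of word+word
"batterybattery" contains "tteryba"? Yes
Is rotation = Yes


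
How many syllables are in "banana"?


Word: "banana"
Syllable breakdown: ba-na-na
Counting: 3 parts
= 3 syllables


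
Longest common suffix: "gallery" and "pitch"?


Word 1: "gallery"
Word 2: "pitch"
Comparing from end:
  Pos -1: 'y' != 'h' (stop)
LCS = "" (length 0)


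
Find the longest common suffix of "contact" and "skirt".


Word 1: "contact"
Word 2: "skirt"
Comparing from end:
  Pos -1: 't' == 't'
  Pos -2: 'c' != 'r' (stop)
LCS = "t" (length 1)


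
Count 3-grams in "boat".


Word: "boat" (length 4)
Number of 3-grams = length - 3 + 1 = 4 - 3 + 1
= 2


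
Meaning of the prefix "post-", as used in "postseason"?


Prefix: post-
Example: postseason (post- + season)
Meaning = after


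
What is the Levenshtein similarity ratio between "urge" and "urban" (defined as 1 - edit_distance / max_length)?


Word 1: "urge" (length 4)
Word 2: "urban" (length 5)
One optimal edit sequence:
  1. keep 'u'
  2. keep 'r'
  3. insert 'b'  (+1)
  4. substitute 'g' -> 'a'  (+1)
  5. substitute 'e' -> 'n'  (+1)
Edit distance = 3
Max length = max(4, 5) = 5
Similarity = 1 - 3/5
= 0.4000


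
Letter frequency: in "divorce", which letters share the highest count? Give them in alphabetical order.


Word: "divorce"
Letter counts:
  'c': 1
  'd': 1
  'e': 1
  'i': 1
  'o': 1
  'r': 1
  'v': 1
Maximum count = 1
Most frequent = 'c', 'd', 'e', 'i', 'o', 'r', 'v' (1 time each)


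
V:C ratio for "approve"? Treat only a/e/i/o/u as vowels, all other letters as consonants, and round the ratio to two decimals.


Word: "approve"
Vowels (a,e,i,o,u): 3
Consonants: 4
Ratio = 3/4
= 0.75


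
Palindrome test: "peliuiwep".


Word: "peliuiwep"
Reversed: "pewiuilep"
Forward == Backward? peliuiwep != pewiuilep
Palindrome = No


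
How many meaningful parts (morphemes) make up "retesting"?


Word: "retesting"
Morphemes: re- / test / -ing
Each morpheme carries meaning
= 3 morphemes


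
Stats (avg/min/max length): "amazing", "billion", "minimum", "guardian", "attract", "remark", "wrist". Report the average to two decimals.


Lengths: "amazing"=7, "billion"=7, "minimum"=7, "guardian"=8, "attract"=7, "remark"=6, "wrist"=5
Sum = 47, Count = 7
Average = 47/7 = 6.71
= avg=6.71, min=5, max=8


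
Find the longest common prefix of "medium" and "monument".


Word 1: "medium"
Word 2: "monument"
Comparing from start:
  Pos 0: 'm' == 'm'
  Pos 1: 'e' != 'o' (stop)
LCP = "m" (length 1)


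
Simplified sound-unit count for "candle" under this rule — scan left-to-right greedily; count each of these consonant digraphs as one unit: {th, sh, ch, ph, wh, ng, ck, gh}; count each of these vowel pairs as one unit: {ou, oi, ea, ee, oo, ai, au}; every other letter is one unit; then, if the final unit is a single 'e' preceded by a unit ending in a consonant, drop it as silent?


Word: "candle" (6 letters)
Left-to-right scan:
  (1) 'c' (letter)
  (2) 'a' (letter)
  (3) 'n' (letter)
  (4) 'd' (letter)
  (5) 'l' (letter)
  (6) 'e' (letter)
Units from scan: 6
Final unit is 'e' after a consonant -> drop as silent (-1)
Sound units = 5 units


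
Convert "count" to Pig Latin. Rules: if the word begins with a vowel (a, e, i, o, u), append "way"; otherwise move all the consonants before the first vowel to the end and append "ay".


Word: "count"
Starts with consonant(s) → move to end, add 'ay'
Consonant cluster: "c"
Pig Latin = "ountcay"


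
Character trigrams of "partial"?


Word: "partial" (length 7)
Number of trigrams = 7 - 3 + 1 = 5
  Position 0: "par"
  Position 1: "art"
  Position 2: "rti"
  Position 3: "tia"
  Position 4: "ial"
Trigrams = "par", "art", "rti", "tia", "ial"


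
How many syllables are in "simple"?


Word: "simple"
Syllable breakdown: sim | ple
Counting: 2 parts
= 2 syllables


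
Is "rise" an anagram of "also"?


Word 1: "also" → sorted: alos
Word 2: "rise" → sorted: eirs
Same letters? alos != eirs
Anagram = No


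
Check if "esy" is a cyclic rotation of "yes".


Word: "yes", Candidate: "esy"
Method: check if candidate is substring of word+word
"yesyes" contains "esy"? Yes
Is rotation = Yes


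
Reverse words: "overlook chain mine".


Original: "overlook chain mine"
Words (1..n): overlook | chain | mine
Reversed (n..1): mine | chain | overlook
Result = "mine chain overlook"


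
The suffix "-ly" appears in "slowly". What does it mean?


Suffix: -ly
As in: slowly -> slow + -ly
Meaning = in a manner


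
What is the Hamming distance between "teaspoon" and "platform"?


Comparing character by character (same length = 8):
  Pos 0: 't' vs 'p' !=
  Pos 1: 'e' vs 'l' !=
  Pos 2: 'a' vs 'a' =
  Pos 3: 's' vs 't' !=
  Pos 4: 'p' vs 'f' !=
  Pos 5: 'o' vs 'o' =
  Pos 6: 'o' vs 'r' !=
  Pos 7: 'n' vs 'm' !=
Hamming distance = 6


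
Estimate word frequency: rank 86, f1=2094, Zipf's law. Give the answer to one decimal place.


Zipf's law: f(r) = f(1) / r
f(1) = 2094
f(86) = 2094 / 86
= 24.3 occurrences


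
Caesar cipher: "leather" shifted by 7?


Word: "leather"
Shift: 7
Each letter → (letter + shift) mod 26:
  'l' (11) + 7 = 18 → 's'
  'e' (4) + 7 = 11 → 'l'
  'a' (0) + 7 = 7 → 'h'
  't' (19) + 7 = 0 → 'a'
  'h' (7) + 7 = 14 → 'o'
  'e' (4) + 7 = 11 → 'l'
  'r' (17) + 7 = 24 → 'y'
Result = "slhaoly"


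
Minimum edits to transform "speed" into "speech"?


Word 1: "speed" (length 5)
Word 2: "speech" (length 6)
One optimal edit sequence (insert/delete/substitute each cost 1):
  1. keep 's'
  2. keep 'p'
  3. keep 'e'
  4. keep 'e'
  5. insert 'c'  (+1)
  6. substitute 'd' -> 'h'  (+1)
Total edit operations: 2
Edit distance = 2


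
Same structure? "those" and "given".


Pattern of "those": [0, 1, 2, 3, 4]
Pattern of "given": [0, 1, 2, 3, 4]
Patterns match
Same pattern = Yes


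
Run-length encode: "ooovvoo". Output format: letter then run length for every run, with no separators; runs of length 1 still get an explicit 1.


String: "ooovvoo"
Scanning for consecutive runs:
  'o' x 3
  'v' x 2
  'o' x 2
RLE = "o3v2o2"


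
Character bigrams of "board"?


Word: "board" (length 5)
Number of bigrams = 5 - 2 + 1 = 4
  Position 0: "bo"
  Position 1: "oa"
  Position 2: "ar"
  Position 3: "rd"
Bigrams = "bo", "oa", "ar", "rd"


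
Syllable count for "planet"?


Word: "planet"
Syllable breakdown: plan · et
Counting: 2 parts
= 2 syllables


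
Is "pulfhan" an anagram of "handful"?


Word 1: "handful" → sorted: adfhlnu
Word 2: "pulfhan" → sorted: afhlnpu
Same letters? adfhlnu != afhlnpu
Anagram = No


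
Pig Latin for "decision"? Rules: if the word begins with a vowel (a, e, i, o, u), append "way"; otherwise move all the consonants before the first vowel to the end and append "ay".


Word: "decision"
Starts with consonant(s) → move to end, add 'ay'
Consonant cluster: "d"
Pig Latin = "ecisionday"


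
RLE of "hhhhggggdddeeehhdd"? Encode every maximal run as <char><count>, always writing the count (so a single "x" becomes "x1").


String: "hhhhggggdddeeehhdd"
Scanning for consecutive runs:
  'h' x 4
  'g' x 4
  'd' x 3
  'e' x 3
  'h' x 2
  'd' x 2
RLE = "h4g4d3e3h2d2"


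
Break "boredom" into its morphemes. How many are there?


Word: "boredom"
Morphemes: bore | -dom
Each morpheme carries meaning
= 2 morphemes


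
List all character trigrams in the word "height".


Word: "height" (length 6)
Number of trigrams = 6 - 3 + 1 = 4
  Position 0: "hei"
  Position 1: "eig"
  Position 2: "igh"
  Position 3: "ght"
Trigrams = "hei", "eig", "igh", "ght"


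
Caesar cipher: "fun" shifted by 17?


Word: "fun"
Shift: 17
Each letter → (letter + shift) mod 26:
  'f' (5) + 17 = 22 → 'w'
  'u' (20) + 17 = 11 → 'l'
  'n' (13) + 17 = 4 → 'e'
Result = "wle"


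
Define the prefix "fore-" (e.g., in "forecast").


Prefix: fore-
As in: forecast -> fore- + cast
Meaning = before


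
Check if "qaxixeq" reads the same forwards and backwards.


Word: "qaxixeq"
Reversed: "qexixaq"
Forward == Backward? qaxixeq != qexixaq
Palindrome = No


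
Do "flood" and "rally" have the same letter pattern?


Pattern of "flood": [0, 1, 2, 2, 3]
Pattern of "rally": [0, 1, 2, 2, 3]
Patterns match
Same pattern = Yes


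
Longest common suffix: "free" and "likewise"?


Word 1: "free"
Word 2: "likewise"
Comparing from end:
  Pos -1: 'e' == 'e'
  Pos -2: 'e' != 's' (stop)
LCS = "e" (length 1)


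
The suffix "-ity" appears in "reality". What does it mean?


Suffix: -ity
Example: reality (real + -ity)
Meaning = quality of


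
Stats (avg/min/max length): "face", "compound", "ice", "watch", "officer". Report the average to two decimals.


Lengths: "face"=4, "compound"=8, "ice"=3, "watch"=5, "officer"=7
Sum = 27, Count = 5
Average = 27/5 = 5.40
= avg=5.40, min=3, max=8


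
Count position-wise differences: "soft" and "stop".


Comparing character by character (same length = 4):
  Pos 0: 's' vs 's' =
  Pos 1: 'o' vs 't' !=
  Pos 2: 'f' vs 'o' !=
  Pos 3: 't' vs 'p' !=
Hamming distance = 3


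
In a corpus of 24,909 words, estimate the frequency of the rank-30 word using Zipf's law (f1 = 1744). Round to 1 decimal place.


Zipf's law: f(r) = f(1) / r
f(1) = 1744
f(30) = 1744 / 30
= 58.1 occurrences


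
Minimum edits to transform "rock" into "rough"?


Word 1: "rock" (length 4)
Word 2: "rough" (length 5)
One optimal edit sequence (insert/delete/substitute each cost 1):
  1. keep 'r'
  2. keep 'o'
  3. insert 'u'  (+1)
  4. substitute 'c' -> 'g'  (+1)
  5. substitute 'k' -> 'h'  (+1)
Total edit operations: 3
Edit distance = 3


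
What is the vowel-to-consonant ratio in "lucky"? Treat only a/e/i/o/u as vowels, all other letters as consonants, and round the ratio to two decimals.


Word: "lucky"
Vowels (a,e,i,o,u): 1
Consonants: 4
Ratio = 1/4
= 0.25
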